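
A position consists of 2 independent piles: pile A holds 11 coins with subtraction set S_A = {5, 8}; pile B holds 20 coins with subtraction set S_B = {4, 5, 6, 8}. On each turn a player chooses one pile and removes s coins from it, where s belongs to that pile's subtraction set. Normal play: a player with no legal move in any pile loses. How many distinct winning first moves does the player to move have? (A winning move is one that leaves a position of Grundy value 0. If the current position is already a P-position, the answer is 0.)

0

Pile A, S = {5, 8}:
n :  0  1  2  3  4  5  6  7  8  9 10 11
G :  0  0  0  0  0  1  1  1  1  1  2  2
G_A(11) = 2.
Pile B, S = {4, 5, 6, 8}:
G(0) = 0
G(1) = mex{} = 0
G(2) = mex{} = 0
G(3) = mex{} = 0
G(4) = mex{0} = 1
G(5) = mex{0,0} = 1
G(6) = mex{0,0,0} = 1
G(7) = mex{0,0,0} = 1
G(8) = mex{1,0,0,0} = 2
G(9) = mex{1,1,0,0} = 2
G(10) = mex{1,1,1,0} = 2
G(11) = mex{1,1,1,0} = 2
G(12) = mex{2,1,1,1} = 0
G(13) = mex{2,2,1,1} = 0
G(14) = mex{2,2,2,1} = 0
G(15) = mex{2,2,2,1} = 0
G(16) = mex{0,2,2,2} = 1
G(17) = mex{0,0,2,2} = 1
G(18) = mex{0,0,0,2} = 1
G(19) = mex{0,0,0,2} = 1
G(20) = mex{1,0,0,0} = 2
G_B(20) = 2.
Combined Grundy value = 2 ⊕ 2 = 0.
A winning move leaves total XOR = 0, i.e. changes one component's Grundy value g to g ⊕ X where X is the current total.
Pile A: target g' = 2⊕0 = 2, but every legal move changes the Grundy value (mex property), so 0 moves.
Pile B: target g' = 2⊕0 = 2, but every legal move changes the Grundy value (mex property), so 0 moves.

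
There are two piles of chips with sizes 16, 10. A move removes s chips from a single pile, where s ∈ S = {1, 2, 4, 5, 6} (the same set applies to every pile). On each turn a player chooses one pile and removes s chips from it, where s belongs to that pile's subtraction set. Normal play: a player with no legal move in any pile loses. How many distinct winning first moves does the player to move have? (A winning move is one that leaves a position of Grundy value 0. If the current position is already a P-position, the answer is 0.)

3

All piles use S = {1, 2, 4, 5, 6}:
G(0) = 0
G(1) = mex{0} = 1
G(2) = mex{1,0} = 2
G(3) = mex{2,1} = 0
G(4) = mex{0,2,0} = 1
G(5) = mex{1,0,1,0} = 2
G(6) = mex{2,1,2,1,0} = 3
G(7) = mex{3,2,0,2,1} = 4
G(8) = mex{4,3,1,0,2} = 5
G(9) = mex{5,4,2,1,0} = 3
G(10) = mex{3,5,3,2,1} = 0
G(11) = mex{0,3,4,3,2} = 1
G(12) = mex{1,0,5,4,3} = 2
G(13) = mex{2,1,3,5,4} = 0
G(14) = mex{0,2,0,3,5} = 1
G(15) = mex{1,0,1,0,3} = 2
G(16) = mex{2,1,2,1,0} = 3
Pile A: G(16) = 3.
Pile B: G(10) = 0.
Combined Grundy value = 3 ⊕ 0 = 3.
A winning move leaves total XOR = 0, i.e. changes one component's Grundy value g to g ⊕ X where X is the current total.
Pile A: need g' = 3⊕3 = 0. Options: 16−1→G=2, 16−2→G=1, 16−4→G=2, 16−5→G=1, 16−6→G=0. Hits: 1.
Pile B: need g' = 0⊕3 = 3. Options: 10−1→G=3, 10−2→G=5, 10−4→G=3, 10−5→G=2, 10−6→G=1. Hits: 2.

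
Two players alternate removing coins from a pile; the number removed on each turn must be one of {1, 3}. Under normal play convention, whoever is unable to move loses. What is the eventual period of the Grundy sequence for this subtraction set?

2

G(0) = 0
G(1) = mex{0} = 1
G(2) = mex{1} = 0
G(3) = mex{0,0} = 1
G(4) = mex{1,1} = 0
G(5) = mex{0,0} = 1
G(6) = mex{1,1} = 0
G(7) = mex{0,0} = 1
G(8) = mex{1,1} = 0
G(9) = mex{0,0} = 1
G(10) = mex{1,1} = 0
G(11) = mex{0,0} = 1
G(12) = mex{1,1} = 0
G(13) = mex{0,0} = 1
G(14) = mex{1,1} = 0
G(n+2) = G(n) holds for n = 0,…,2 (a full window of length max(S) = 3), so the sequence is purely periodic with period 2.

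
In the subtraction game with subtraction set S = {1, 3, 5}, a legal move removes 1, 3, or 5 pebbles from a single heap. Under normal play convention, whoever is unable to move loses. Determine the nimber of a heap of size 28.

G(0) = 0
G(1) = mex{0} = 1
G(2) = mex{1} = 0
G(3) = mex{0,0} = 1
G(4) = mex{1,1} = 0
G(5) = mex{0,0,0} = 1
G(6) = mex{1,1,1} = 0
G(7) = mex{0,0,0} = 1
G(8) = mex{1,1,1} = 0
G(9) = mex{0,0,0} = 1
G(10) = mex{1,1,1} = 0
G(11) = mex{0,0,0} = 1
G(12) = mex{1,1,1} = 0
G(13) = mex{0,0,0} = 1
G(14) = mex{1,1,1} = 0
G(15) = mex{0,0,0} = 1
G(16) = mex{1,1,1} = 0
G(17) = mex{0,0,0} = 1
G(18) = mex{1,1,1} = 0
G(19) = mex{0,0,0} = 1
G(20) = mex{1,1,1} = 0
G(21) = mex{0,0,0} = 1
G(22) = mex{1,1,1} = 0
G(23) = mex{0,0,0} = 1
G(24) = mex{1,1,1} = 0
G(25) = mex{0,0,0} = 1
G(26) = mex{1,1,1} = 0
G(27) = mex{0,0,0} = 1
G(28) = mex{1,1,1} = 0

0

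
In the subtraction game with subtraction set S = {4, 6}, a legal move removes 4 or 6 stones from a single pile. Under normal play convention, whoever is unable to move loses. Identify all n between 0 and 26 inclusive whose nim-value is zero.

n :  0  1  2  3  4  5  6  7  8  9 10 11 12 13 14 15 16 17 18 19 20 21 22 23 24 25 26
G :  0  0  0  0  1  1  1  1  2  2  0  0  0  0  1  1  1  1  2  2  0  0  0  0  1  1  1
P-positions are exactly the n with G(n) = 0.

0, 1, 2, 3, 10, 11, 12, 13, 20, 21, 22, 23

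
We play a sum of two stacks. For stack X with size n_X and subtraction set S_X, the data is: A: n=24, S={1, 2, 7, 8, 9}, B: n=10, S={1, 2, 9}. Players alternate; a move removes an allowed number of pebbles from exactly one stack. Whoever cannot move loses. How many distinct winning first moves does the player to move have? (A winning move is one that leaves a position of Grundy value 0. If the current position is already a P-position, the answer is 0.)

3

Stack A, S = {1, 2, 7, 8, 9}:
G(0) = 0
G(1) = mex{0} = 1
G(2) = mex{1,0} = 2
G(3) = mex{2,1} = 0
G(4) = mex{0,2} = 1
G(5) = mex{1,0} = 2
G(6) = mex{2,1} = 0
G(7) = mex{0,2,0} = 1
G(8) = mex{1,0,1,0} = 2
G(9) = mex{2,1,2,1,0} = 3
G(10) = mex{3,2,0,2,1} = 4
G(11) = mex{4,3,1,0,2} = 5
G(12) = mex{5,4,2,1,0} = 3
G(13) = mex{3,5,0,2,1} = 4
G(14) = mex{4,3,1,0,2} = 5
G(15) = mex{5,4,2,1,0} = 3
G(16) = mex{3,5,3,2,1} = 0
G(17) = mex{0,3,4,3,2} = 1
G(18) = mex{1,0,5,4,3} = 2
G(19) = mex{2,1,3,5,4} = 0
G(20) = mex{0,2,4,3,5} = 1
G(21) = mex{1,0,5,4,3} = 2
G(22) = mex{2,1,3,5,4} = 0
G(23) = mex{0,2,0,3,5} = 1
G(24) = mex{1,0,1,0,3} = 2
G_A(24) = 2.
Stack B, S = {1, 2, 9}:
G(0) = 0
G(1) = mex{0} = 1
G(2) = mex{1,0} = 2
G(3) = mex{2,1} = 0
G(4) = mex{0,2} = 1
G(5) = mex{1,0} = 2
G(6) = mex{2,1} = 0
G(7) = mex{0,2} = 1
G(8) = mex{1,0} = 2
G(9) = mex{2,1,0} = 3
G(10) = mex{3,2,1} = 0
G_B(10) = 0.
Combined Grundy value = 2 ⊕ 0 = 2.
A winning move leaves total XOR = 0, i.e. changes one component's Grundy value g to g ⊕ X where X is the current total.
Stack A: need g' = 2⊕2 = 0. Options: 24−1→G=1, 24−2→G=0, 24−7→G=1, 24−8→G=0, 24−9→G=3. Hits: 2.
Stack B: need g' = 0⊕2 = 2. Options: 10−1→G=3, 10−2→G=2, 10−9→G=1. Hits: 1.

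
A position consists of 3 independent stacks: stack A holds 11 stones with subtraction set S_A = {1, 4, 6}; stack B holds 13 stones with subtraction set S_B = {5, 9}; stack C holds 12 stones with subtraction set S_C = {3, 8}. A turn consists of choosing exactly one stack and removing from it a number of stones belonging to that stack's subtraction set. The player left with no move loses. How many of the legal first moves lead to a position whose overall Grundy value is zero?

1

Stack A, S = {1, 4, 6}:
G(0) = 0
G(1) = mex{0} = 1
G(2) = mex{1} = 0
G(3) = mex{0} = 1
G(4) = mex{1,0} = 2
G(5) = mex{2,1} = 0
G(6) = mex{0,0,0} = 1
G(7) = mex{1,1,1} = 0
G(8) = mex{0,2,0} = 1
G(9) = mex{1,0,1} = 2
G(10) = mex{2,1,2} = 0
G(11) = mex{0,0,0} = 1
G_A(11) = 1.
Stack B, S = {5, 9}:
n :  0  1  2  3  4  5  6  7  8  9 10 11 12 13
G :  0  0  0  0  0  1  1  1  1  1  2  2  2  2
G_B(13) = 2.
Stack C, S = {3, 8}:
n :  0  1  2  3  4  5  6  7  8  9 10 11 12
G :  0  0  0  1  1  1  0  0  2  1  1  0  0
G_C(12) = 0.
Combined Grundy value = 1 ⊕ 2 ⊕ 0 = 3.
A winning move leaves total XOR = 0, i.e. changes one component's Grundy value g to g ⊕ X where X is the current total.
Stack A: need g' = 1⊕3 = 2. Options: 11−1→G=0, 11−4→G=0, 11−6→G=0. Hits: 0.
Stack B: need g' = 2⊕3 = 1. Options: 13−5→G=1, 13−9→G=0. Hits: 1.
Stack C: need g' = 0⊕3 = 3. Options: 12−3→G=1, 12−8→G=1. Hits: 0.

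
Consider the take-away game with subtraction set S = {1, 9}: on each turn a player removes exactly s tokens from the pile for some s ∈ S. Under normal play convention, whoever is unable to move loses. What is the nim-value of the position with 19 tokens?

1

G(0) = 0
G(1) = mex{0} = 1
G(2) = mex{1} = 0
G(3) = mex{0} = 1
G(4) = mex{1} = 0
G(5) = mex{0} = 1
G(6) = mex{1} = 0
G(7) = mex{0} = 1
G(8) = mex{1} = 0
G(9) = mex{0,0} = 1
G(10) = mex{1,1} = 0
G(11) = mex{0,0} = 1
G(12) = mex{1,1} = 0
G(13) = mex{0,0} = 1
G(14) = mex{1,1} = 0
G(15) = mex{0,0} = 1
G(16) = mex{1,1} = 0
G(17) = mex{0,0} = 1
G(18) = mex{1,1} = 0
G(19) = mex{0,0} = 1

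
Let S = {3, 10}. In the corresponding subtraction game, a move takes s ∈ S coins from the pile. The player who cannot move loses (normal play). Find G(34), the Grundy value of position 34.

n :  0  1  2  3  4  5  6  7  8  9 10 11 12 13 14 15 16 17 18 19 20 21 22 23 24 25 26 27 28 29 30 31 32 33 34
G :  0  0  0  1  1  1  0  0  0  1  1  1  2  0  0  0  1  1  1  0  0  0  1  1  1  2  0  0  0  1  1  1  0  0  0

0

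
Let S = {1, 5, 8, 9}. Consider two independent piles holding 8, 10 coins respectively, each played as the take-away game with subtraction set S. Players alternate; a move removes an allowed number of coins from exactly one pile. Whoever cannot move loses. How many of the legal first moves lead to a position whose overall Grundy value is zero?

All piles use S = {1, 5, 8, 9}:
G(0) = 0
G(1) = mex{0} = 1
G(2) = mex{1} = 0
G(3) = mex{0} = 1
G(4) = mex{1} = 0
G(5) = mex{0,0} = 1
G(6) = mex{1,1} = 0
G(7) = mex{0,0} = 1
G(8) = mex{1,1,0} = 2
G(9) = mex{2,0,1,0} = 3
G(10) = mex{3,1,0,1} = 2
Pile A: G(8) = 2.
Pile B: G(10) = 2.
Combined Grundy value = 2 ⊕ 2 = 0.
A winning move leaves total XOR = 0, i.e. changes one component's Grundy value g to g ⊕ X where X is the current total.
Pile A: target g' = 2⊕0 = 2, but every legal move changes the Grundy value (mex property), so 0 moves.
Pile B: target g' = 2⊕0 = 2, but every legal move changes the Grundy value (mex property), so 0 moves.

0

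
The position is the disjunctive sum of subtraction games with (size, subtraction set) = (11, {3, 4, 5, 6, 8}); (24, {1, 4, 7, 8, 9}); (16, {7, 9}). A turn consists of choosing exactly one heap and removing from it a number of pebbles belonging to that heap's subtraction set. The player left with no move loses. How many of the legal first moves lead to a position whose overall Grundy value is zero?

Heap A, S = {3, 4, 5, 6, 8}:
G(0) = 0
G(1) = mex{} = 0
G(2) = mex{} = 0
G(3) = mex{0} = 1
G(4) = mex{0,0} = 1
G(5) = mex{0,0,0} = 1
G(6) = mex{1,0,0,0} = 2
G(7) = mex{1,1,0,0} = 2
G(8) = mex{1,1,1,0,0} = 2
G(9) = mex{2,1,1,1,0} = 3
G(10) = mex{2,2,1,1,0} = 3
G(11) = mex{2,2,2,1,1} = 0
G_A(11) = 0.
Heap B, S = {1, 4, 7, 8, 9}:
G(0) = 0
G(1) = mex{0} = 1
G(2) = mex{1} = 0
G(3) = mex{0} = 1
G(4) = mex{1,0} = 2
G(5) = mex{2,1} = 0
G(6) = mex{0,0} = 1
G(7) = mex{1,1,0} = 2
G(8) = mex{2,2,1,0} = 3
G(9) = mex{3,0,0,1,0} = 2
G(10) = mex{2,1,1,0,1} = 3
G(11) = mex{3,2,2,1,0} = 4
G(12) = mex{4,3,0,2,1} = 5
G(13) = mex{5,2,1,0,2} = 3
G(14) = mex{3,3,2,1,0} = 4
G(15) = mex{4,4,3,2,1} = 0
G(16) = mex{0,5,2,3,2} = 1
G(17) = mex{1,3,3,2,3} = 0
G(18) = mex{0,4,4,3,2} = 1
G(19) = mex{1,0,5,4,3} = 2
G(20) = mex{2,1,3,5,4} = 0
G(21) = mex{0,0,4,3,5} = 1
G(22) = mex{1,1,0,4,3} = 2
G(23) = mex{2,2,1,0,4} = 3
G(24) = mex{3,0,0,1,0} = 2
G_B(24) = 2.
Heap C, S = {7, 9}:
G(0) = 0
G(1) = mex{} = 0
G(2) = mex{} = 0
G(3) = mex{} = 0
G(4) = mex{} = 0
G(5) = mex{} = 0
G(6) = mex{} = 0
G(7) = mex{0} = 1
G(8) = mex{0} = 1
G(9) = mex{0,0} = 1
G(10) = mex{0,0} = 1
G(11) = mex{0,0} = 1
G(12) = mex{0,0} = 1
G(13) = mex{0,0} = 1
G(14) = mex{1,0} = 2
G(15) = mex{1,0} = 2
G(16) = mex{1,1} = 0
G_C(16) = 0.
Combined Grundy value = 0 ⊕ 2 ⊕ 0 = 2.
A winning move leaves total XOR = 0, i.e. changes one component's Grundy value g to g ⊕ X where X is the current total.
Heap A: need g' = 0⊕2 = 2. Options: 11−3→G=2, 11−4→G=2, 11−5→G=2, 11−6→G=1, 11−8→G=1. Hits: 3.
Heap B: need g' = 2⊕2 = 0. Options: 24−1→G=3, 24−4→G=0, 24−7→G=0, 24−8→G=1, 24−9→G=0. Hits: 3.
Heap C: need g' = 0⊕2 = 2. Options: 16−7→G=1, 16−9→G=1. Hits: 0.

6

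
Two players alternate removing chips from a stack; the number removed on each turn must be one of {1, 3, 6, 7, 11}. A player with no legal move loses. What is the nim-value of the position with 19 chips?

G(0) = 0
G(1) = mex{0} = 1
G(2) = mex{1} = 0
G(3) = mex{0,0} = 1
G(4) = mex{1,1} = 0
G(5) = mex{0,0} = 1
G(6) = mex{1,1,0} = 2
G(7) = mex{2,0,1,0} = 3
G(8) = mex{3,1,0,1} = 2
G(9) = mex{2,2,1,0} = 3
G(10) = mex{3,3,0,1} = 2
G(11) = mex{2,2,1,0,0} = 3
G(12) = mex{3,3,2,1,1} = 0
G(13) = mex{0,2,3,2,0} = 1
G(14) = mex{1,3,2,3,1} = 0
G(15) = mex{0,0,3,2,0} = 1
G(16) = mex{1,1,2,3,1} = 0
G(17) = mex{0,0,3,2,2} = 1
G(18) = mex{1,1,0,3,3} = 2
G(19) = mex{2,0,1,0,2} = 3

3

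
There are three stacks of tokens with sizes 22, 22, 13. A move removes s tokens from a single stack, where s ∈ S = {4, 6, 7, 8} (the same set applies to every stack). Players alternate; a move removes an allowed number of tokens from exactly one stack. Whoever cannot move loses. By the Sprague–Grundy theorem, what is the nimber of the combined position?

0

All stacks use S = {4, 6, 7, 8}:
n :  0  1  2  3  4  5  6  7  8  9 10 11 12 13 14 15 16 17 18 19 20 21 22
G :  0  0  0  0  1  1  1  1  2  2  2  2  0  0  0  0  1  1  1  1  2  2  2
Stack A: G(22) = 2.
Stack B: G(22) = 2.
Stack C: G(13) = 0.
Combined Grundy value = 2 ⊕ 2 ⊕ 0 = 0.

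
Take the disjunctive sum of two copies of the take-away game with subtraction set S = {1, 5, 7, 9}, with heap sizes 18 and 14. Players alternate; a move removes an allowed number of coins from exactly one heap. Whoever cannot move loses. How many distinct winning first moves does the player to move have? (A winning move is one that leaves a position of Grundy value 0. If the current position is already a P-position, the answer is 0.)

0

All heaps use S = {1, 5, 7, 9}:
n :  0  1  2  3  4  5  6  7  8  9 10 11 12 13 14 15 16 17 18
G :  0  1  0  1  0  1  0  1  0  1  0  1  0  1  0  1  0  1  0
Heap A: G(18) = 0.
Heap B: G(14) = 0.
Combined Grundy value = 0 ⊕ 0 = 0.
A winning move leaves total XOR = 0, i.e. changes one component's Grundy value g to g ⊕ X where X is the current total.
Heap A: target g' = 0⊕0 = 0, but every legal move changes the Grundy value (mex property), so 0 moves.
Heap B: target g' = 0⊕0 = 0, but every legal move changes the Grundy value (mex property), so 0 moves.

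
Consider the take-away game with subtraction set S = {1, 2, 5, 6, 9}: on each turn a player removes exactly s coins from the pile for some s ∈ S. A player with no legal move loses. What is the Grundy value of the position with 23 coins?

G(0) = 0
G(1) = mex{0} = 1
G(2) = mex{1,0} = 2
G(3) = mex{2,1} = 0
G(4) = mex{0,2} = 1
G(5) = mex{1,0,0} = 2
G(6) = mex{2,1,1,0} = 3
G(7) = mex{3,2,2,1} = 0
G(8) = mex{0,3,0,2} = 1
G(9) = mex{1,0,1,0,0} = 2
G(10) = mex{2,1,2,1,1} = 0
G(11) = mex{0,2,3,2,2} = 1
G(12) = mex{1,0,0,3,0} = 2
G(13) = mex{2,1,1,0,1} = 3
G(14) = mex{3,2,2,1,2} = 0
G(15) = mex{0,3,0,2,3} = 1
G(16) = mex{1,0,1,0,0} = 2
G(17) = mex{2,1,2,1,1} = 0
G(18) = mex{0,2,3,2,2} = 1
G(19) = mex{1,0,0,3,0} = 2
G(20) = mex{2,1,1,0,1} = 3
G(21) = mex{3,2,2,1,2} = 0
G(22) = mex{0,3,0,2,3} = 1
G(23) = mex{1,0,1,0,0} = 2

2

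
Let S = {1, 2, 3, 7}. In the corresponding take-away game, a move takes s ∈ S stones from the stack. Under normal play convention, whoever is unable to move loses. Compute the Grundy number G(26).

n :  0  1  2  3  4  5  6  7  8  9 10 11 12 13 14 15 16 17 18 19 20 21 22 23 24 25 26
G :  0  1  2  3  0  1  2  3  0  1  2  3  0  1  2  3  0  1  2  3  0  1  2  3  0  1  2

2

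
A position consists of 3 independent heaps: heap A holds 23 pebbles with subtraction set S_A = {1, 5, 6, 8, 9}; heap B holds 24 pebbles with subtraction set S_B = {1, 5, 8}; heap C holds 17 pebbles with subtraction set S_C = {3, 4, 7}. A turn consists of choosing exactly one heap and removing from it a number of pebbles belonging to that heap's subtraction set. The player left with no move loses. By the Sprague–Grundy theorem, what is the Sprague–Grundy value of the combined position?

Heap A, S = {1, 5, 6, 8, 9}:
n :  0  1  2  3  4  5  6  7  8  9 10 11 12 13 14 15 16 17 18 19 20 21 22 23
G :  0  1  0  1  0  1  2  3  2  3  2  3  4  5  0  1  0  1  0  1  2  3  2  3
G_A(23) = 3.
Heap B, S = {1, 5, 8}:
n :  0  1  2  3  4  5  6  7  8  9 10 11 12 13 14 15 16 17 18 19 20 21 22 23 24
G :  0  1  0  1  0  1  0  1  2  3  2  3  2  0  1  0  1  0  1  0  1  2  3  2  3
G_B(24) = 3.
Heap C, S = {3, 4, 7}:
G(0) = 0
G(1) = mex{} = 0
G(2) = mex{} = 0
G(3) = mex{0} = 1
G(4) = mex{0,0} = 1
G(5) = mex{0,0} = 1
G(6) = mex{1,0} = 2
G(7) = mex{1,1,0} = 2
G(8) = mex{1,1,0} = 2
G(9) = mex{2,1,0} = 3
G(10) = mex{2,2,1} = 0
G(11) = mex{2,2,1} = 0
G(12) = mex{3,2,1} = 0
G(13) = mex{0,3,2} = 1
G(14) = mex{0,0,2} = 1
G(15) = mex{0,0,2} = 1
G(16) = mex{1,0,3} = 2
G(17) = mex{1,1,0} = 2
G_C(17) = 2.
Combined Grundy value = 3 ⊕ 3 ⊕ 2 = 2.

2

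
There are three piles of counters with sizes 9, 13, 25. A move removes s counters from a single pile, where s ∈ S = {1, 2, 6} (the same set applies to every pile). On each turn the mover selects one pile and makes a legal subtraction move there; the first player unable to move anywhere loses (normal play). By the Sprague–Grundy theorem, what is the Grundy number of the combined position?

All piles use S = {1, 2, 6}:
G(0) = 0
G(1) = mex{0} = 1
G(2) = mex{1,0} = 2
G(3) = mex{2,1} = 0
G(4) = mex{0,2} = 1
G(5) = mex{1,0} = 2
G(6) = mex{2,1,0} = 3
G(7) = mex{3,2,1} = 0
G(8) = mex{0,3,2} = 1
G(9) = mex{1,0,0} = 2
G(10) = mex{2,1,1} = 0
G(11) = mex{0,2,2} = 1
G(12) = mex{1,0,3} = 2
G(13) = mex{2,1,0} = 3
G(14) = mex{3,2,1} = 0
G(15) = mex{0,3,2} = 1
G(16) = mex{1,0,0} = 2
G(17) = mex{2,1,1} = 0
G(18) = mex{0,2,2} = 1
G(19) = mex{1,0,3} = 2
G(20) = mex{2,1,0} = 3
G(21) = mex{3,2,1} = 0
G(22) = mex{0,3,2} = 1
G(23) = mex{1,0,0} = 2
G(24) = mex{2,1,1} = 0
G(25) = mex{0,2,2} = 1
Pile A: G(9) = 2.
Pile B: G(13) = 3.
Pile C: G(25) = 1.
Combined Grundy value = 2 ⊕ 3 ⊕ 1 = 0.

0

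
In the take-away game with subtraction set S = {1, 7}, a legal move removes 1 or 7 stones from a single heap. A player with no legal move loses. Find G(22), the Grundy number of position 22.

n :  0  1  2  3  4  5  6  7  8  9 10 11 12 13 14 15 16 17 18 19 20 21 22
G :  0  1  0  1  0  1  0  1  0  1  0  1  0  1  0  1  0  1  0  1  0  1  0

0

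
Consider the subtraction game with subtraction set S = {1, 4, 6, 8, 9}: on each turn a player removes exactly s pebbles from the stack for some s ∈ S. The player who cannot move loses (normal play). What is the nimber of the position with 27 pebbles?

n :  0  1  2  3  4  5  6  7  8  9 10 11 12 13 14 15 16 17 18 19 20 21 22 23 24 25 26 27
G :  0  1  0  1  2  0  1  0  1  2  3  2  0  1  2  3  2  0  1  0  1  2  0  1  0  1  2  3

3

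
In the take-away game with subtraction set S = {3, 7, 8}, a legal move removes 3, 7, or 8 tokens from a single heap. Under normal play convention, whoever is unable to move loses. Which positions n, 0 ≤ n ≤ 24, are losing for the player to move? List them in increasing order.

0, 1, 2, 6, 11, 12, 16, 17, 21, 22

G(0) = 0
G(1) = mex{} = 0
G(2) = mex{} = 0
G(3) = mex{0} = 1
G(4) = mex{0} = 1
G(5) = mex{0} = 1
G(6) = mex{1} = 0
G(7) = mex{1,0} = 2
G(8) = mex{1,0,0} = 2
G(9) = mex{0,0,0} = 1
G(10) = mex{2,1,0} = 3
G(11) = mex{2,1,1} = 0
G(12) = mex{1,1,1} = 0
G(13) = mex{3,0,1} = 2
G(14) = mex{0,2,0} = 1
G(15) = mex{0,2,2} = 1
G(16) = mex{2,1,2} = 0
G(17) = mex{1,3,1} = 0
G(18) = mex{1,0,3} = 2
G(19) = mex{0,0,0} = 1
G(20) = mex{0,2,0} = 1
G(21) = mex{2,1,2} = 0
G(22) = mex{1,1,1} = 0
G(23) = mex{1,0,1} = 2
G(24) = mex{0,0,0} = 1
P-positions are exactly the n with G(n) = 0.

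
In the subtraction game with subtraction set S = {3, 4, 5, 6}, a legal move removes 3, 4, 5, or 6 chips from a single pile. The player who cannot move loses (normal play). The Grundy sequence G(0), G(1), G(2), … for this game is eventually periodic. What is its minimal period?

9

G(0) = 0
G(1) = mex{} = 0
G(2) = mex{} = 0
G(3) = mex{0} = 1
G(4) = mex{0,0} = 1
G(5) = mex{0,0,0} = 1
G(6) = mex{1,0,0,0} = 2
G(7) = mex{1,1,0,0} = 2
G(8) = mex{1,1,1,0} = 2
G(9) = mex{2,1,1,1} = 0
G(10) = mex{2,2,1,1} = 0
G(11) = mex{2,2,2,1} = 0
G(12) = mex{0,2,2,2} = 1
G(13) = mex{0,0,2,2} = 1
G(14) = mex{0,0,0,2} = 1
G(15) = mex{1,0,0,0} = 2
G(16) = mex{1,1,0,0} = 2
G(17) = mex{1,1,1,0} = 2
G(18) = mex{2,1,1,1} = 0
G(19) = mex{2,2,1,1} = 0
G(n+9) = G(n) holds for n = 0,…,5 (a full window of length max(S) = 6), so the sequence is purely periodic with period 9.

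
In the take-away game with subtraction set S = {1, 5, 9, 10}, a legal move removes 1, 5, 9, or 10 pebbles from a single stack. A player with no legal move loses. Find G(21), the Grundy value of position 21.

0

G(0) = 0
G(1) = mex{0} = 1
G(2) = mex{1} = 0
G(3) = mex{0} = 1
G(4) = mex{1} = 0
G(5) = mex{0,0} = 1
G(6) = mex{1,1} = 0
G(7) = mex{0,0} = 1
G(8) = mex{1,1} = 0
G(9) = mex{0,0,0} = 1
G(10) = mex{1,1,1,0} = 2
G(11) = mex{2,0,0,1} = 3
G(12) = mex{3,1,1,0} = 2
G(13) = mex{2,0,0,1} = 3
G(14) = mex{3,1,1,0} = 2
G(15) = mex{2,2,0,1} = 3
G(16) = mex{3,3,1,0} = 2
G(17) = mex{2,2,0,1} = 3
G(18) = mex{3,3,1,0} = 2
G(19) = mex{2,2,2,1} = 0
G(20) = mex{0,3,3,2} = 1
G(21) = mex{1,2,2,3} = 0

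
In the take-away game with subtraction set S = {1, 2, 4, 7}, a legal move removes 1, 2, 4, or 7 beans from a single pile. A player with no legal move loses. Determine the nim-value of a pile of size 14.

2

n :  0  1  2  3  4  5  6  7  8  9 10 11 12 13 14
G :  0  1  2  0  1  2  0  1  2  0  1  2  0  1  2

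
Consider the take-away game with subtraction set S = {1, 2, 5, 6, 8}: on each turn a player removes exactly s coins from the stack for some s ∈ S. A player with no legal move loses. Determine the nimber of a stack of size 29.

G(0) = 0
G(1) = mex{0} = 1
G(2) = mex{1,0} = 2
G(3) = mex{2,1} = 0
G(4) = mex{0,2} = 1
G(5) = mex{1,0,0} = 2
G(6) = mex{2,1,1,0} = 3
G(7) = mex{3,2,2,1} = 0
G(8) = mex{0,3,0,2,0} = 1
G(9) = mex{1,0,1,0,1} = 2
G(10) = mex{2,1,2,1,2} = 0
G(11) = mex{0,2,3,2,0} = 1
G(12) = mex{1,0,0,3,1} = 2
G(13) = mex{2,1,1,0,2} = 3
G(14) = mex{3,2,2,1,3} = 0
G(15) = mex{0,3,0,2,0} = 1
G(16) = mex{1,0,1,0,1} = 2
G(17) = mex{2,1,2,1,2} = 0
G(18) = mex{0,2,3,2,0} = 1
G(19) = mex{1,0,0,3,1} = 2
G(20) = mex{2,1,1,0,2} = 3
G(21) = mex{3,2,2,1,3} = 0
G(22) = mex{0,3,0,2,0} = 1
G(23) = mex{1,0,1,0,1} = 2
G(24) = mex{2,1,2,1,2} = 0
G(25) = mex{0,2,3,2,0} = 1
G(26) = mex{1,0,0,3,1} = 2
G(27) = mex{2,1,1,0,2} = 3
G(28) = mex{3,2,2,1,3} = 0
G(29) = mex{0,3,0,2,0} = 1

1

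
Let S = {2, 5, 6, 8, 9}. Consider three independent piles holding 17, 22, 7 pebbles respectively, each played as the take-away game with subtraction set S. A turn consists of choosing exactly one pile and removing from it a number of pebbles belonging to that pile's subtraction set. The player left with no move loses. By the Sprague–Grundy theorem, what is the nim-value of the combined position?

All piles use S = {2, 5, 6, 8, 9}:
G(0) = 0
G(1) = mex{} = 0
G(2) = mex{0} = 1
G(3) = mex{0} = 1
G(4) = mex{1} = 0
G(5) = mex{1,0} = 2
G(6) = mex{0,0,0} = 1
G(7) = mex{2,1,0} = 3
G(8) = mex{1,1,1,0} = 2
G(9) = mex{3,0,1,0,0} = 2
G(10) = mex{2,2,0,1,0} = 3
G(11) = mex{2,1,2,1,1} = 0
G(12) = mex{3,3,1,0,1} = 2
G(13) = mex{0,2,3,2,0} = 1
G(14) = mex{2,2,2,1,2} = 0
G(15) = mex{1,3,2,3,1} = 0
G(16) = mex{0,0,3,2,3} = 1
G(17) = mex{0,2,0,2,2} = 1
G(18) = mex{1,1,2,3,2} = 0
G(19) = mex{1,0,1,0,3} = 2
G(20) = mex{0,0,0,2,0} = 1
G(21) = mex{2,1,0,1,2} = 3
G(22) = mex{1,1,1,0,1} = 2
Pile A: G(17) = 1.
Pile B: G(22) = 2.
Pile C: G(7) = 3.
Combined Grundy value = 1 ⊕ 2 ⊕ 3 = 0.

0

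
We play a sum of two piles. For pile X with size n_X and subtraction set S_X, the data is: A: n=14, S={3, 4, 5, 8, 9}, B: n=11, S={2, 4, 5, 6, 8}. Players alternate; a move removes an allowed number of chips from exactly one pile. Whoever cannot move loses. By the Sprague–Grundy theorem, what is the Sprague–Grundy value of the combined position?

Pile A, S = {3, 4, 5, 8, 9}:
n :  0  1  2  3  4  5  6  7  8  9 10 11 12 13 14
G :  0  0  0  1  1  1  2  2  2  3  3  3  0  0  0
G_A(14) = 0.
Pile B, S = {2, 4, 5, 6, 8}:
G(0) = 0
G(1) = mex{} = 0
G(2) = mex{0} = 1
G(3) = mex{0} = 1
G(4) = mex{1,0} = 2
G(5) = mex{1,0,0} = 2
G(6) = mex{2,1,0,0} = 3
G(7) = mex{2,1,1,0} = 3
G(8) = mex{3,2,1,1,0} = 4
G(9) = mex{3,2,2,1,0} = 4
G(10) = mex{4,3,2,2,1} = 0
G(11) = mex{4,3,3,2,1} = 0
G_B(11) = 0.
Combined Grundy value = 0 ⊕ 0 = 0.

0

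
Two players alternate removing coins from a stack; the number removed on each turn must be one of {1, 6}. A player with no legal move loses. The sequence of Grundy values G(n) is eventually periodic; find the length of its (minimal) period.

7

G(0) = 0
G(1) = mex{0} = 1
G(2) = mex{1} = 0
G(3) = mex{0} = 1
G(4) = mex{1} = 0
G(5) = mex{0} = 1
G(6) = mex{1,0} = 2
G(7) = mex{2,1} = 0
G(8) = mex{0,0} = 1
G(9) = mex{1,1} = 0
G(10) = mex{0,0} = 1
G(11) = mex{1,1} = 0
G(12) = mex{0,2} = 1
G(13) = mex{1,0} = 2
G(14) = mex{2,1} = 0
G(15) = mex{0,0} = 1
G(n+7) = G(n) holds for n = 0,…,5 (a full window of length max(S) = 6), so the sequence is purely periodic with period 7.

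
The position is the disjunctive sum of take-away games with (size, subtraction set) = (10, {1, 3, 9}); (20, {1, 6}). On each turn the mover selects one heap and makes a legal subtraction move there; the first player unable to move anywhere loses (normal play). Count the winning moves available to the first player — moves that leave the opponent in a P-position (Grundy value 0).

Heap A, S = {1, 3, 9}:
G(0) = 0
G(1) = mex{0} = 1
G(2) = mex{1} = 0
G(3) = mex{0,0} = 1
G(4) = mex{1,1} = 0
G(5) = mex{0,0} = 1
G(6) = mex{1,1} = 0
G(7) = mex{0,0} = 1
G(8) = mex{1,1} = 0
G(9) = mex{0,0,0} = 1
G(10) = mex{1,1,1} = 0
G_A(10) = 0.
Heap B, S = {1, 6}:
G(0) = 0
G(1) = mex{0} = 1
G(2) = mex{1} = 0
G(3) = mex{0} = 1
G(4) = mex{1} = 0
G(5) = mex{0} = 1
G(6) = mex{1,0} = 2
G(7) = mex{2,1} = 0
G(8) = mex{0,0} = 1
G(9) = mex{1,1} = 0
G(10) = mex{0,0} = 1
G(11) = mex{1,1} = 0
G(12) = mex{0,2} = 1
G(13) = mex{1,0} = 2
G(14) = mex{2,1} = 0
G(15) = mex{0,0} = 1
G(16) = mex{1,1} = 0
G(17) = mex{0,0} = 1
G(18) = mex{1,1} = 0
G(19) = mex{0,2} = 1
G(20) = mex{1,0} = 2
G_B(20) = 2.
Combined Grundy value = 0 ⊕ 2 = 2.
A winning move leaves total XOR = 0, i.e. changes one component's Grundy value g to g ⊕ X where X is the current total.
Heap A: need g' = 0⊕2 = 2. Options: 10−1→G=1, 10−3→G=1, 10−9→G=1. Hits: 0.
Heap B: need g' = 2⊕2 = 0. Options: 20−1→G=1, 20−6→G=0. Hits: 1.

1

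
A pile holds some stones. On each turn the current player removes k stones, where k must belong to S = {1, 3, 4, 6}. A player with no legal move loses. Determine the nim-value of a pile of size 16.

G(0) = 0
G(1) = mex{0} = 1
G(2) = mex{1} = 0
G(3) = mex{0,0} = 1
G(4) = mex{1,1,0} = 2
G(5) = mex{2,0,1} = 3
G(6) = mex{3,1,0,0} = 2
G(7) = mex{2,2,1,1} = 0
G(8) = mex{0,3,2,0} = 1
G(9) = mex{1,2,3,1} = 0
G(10) = mex{0,0,2,2} = 1
G(11) = mex{1,1,0,3} = 2
G(12) = mex{2,0,1,2} = 3
G(13) = mex{3,1,0,0} = 2
G(14) = mex{2,2,1,1} = 0
G(15) = mex{0,3,2,0} = 1
G(16) = mex{1,2,3,1} = 0

0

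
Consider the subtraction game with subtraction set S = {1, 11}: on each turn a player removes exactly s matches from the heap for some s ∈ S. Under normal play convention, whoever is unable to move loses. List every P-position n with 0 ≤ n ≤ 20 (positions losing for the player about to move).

0, 2, 4, 6, 8, 10, 12, 14, 16, 18, 20

n :  0  1  2  3  4  5  6  7  8  9 10 11 12 13 14 15 16 17 18 19 20
G :  0  1  0  1  0  1  0  1  0  1  0  1  0  1  0  1  0  1  0  1  0
P-positions are exactly the n with G(n) = 0.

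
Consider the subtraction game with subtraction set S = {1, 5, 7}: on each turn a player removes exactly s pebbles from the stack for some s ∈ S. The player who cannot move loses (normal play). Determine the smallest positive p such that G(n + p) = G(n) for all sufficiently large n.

n :  0  1  2  3  4  5  6  7  8  9 10 11 12 13 14
G :  0  1  0  1  0  1  0  1  0  1  0  1  0  1  0
G(n+2) = G(n) holds for n = 0,…,6 (a full window of length max(S) = 7), so the sequence is purely periodic with period 2.

2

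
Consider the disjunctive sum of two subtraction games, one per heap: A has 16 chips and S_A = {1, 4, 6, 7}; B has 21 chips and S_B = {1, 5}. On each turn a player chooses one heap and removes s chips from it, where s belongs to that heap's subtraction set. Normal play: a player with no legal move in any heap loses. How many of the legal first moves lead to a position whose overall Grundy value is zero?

Heap A, S = {1, 4, 6, 7}:
G(0) = 0
G(1) = mex{0} = 1
G(2) = mex{1} = 0
G(3) = mex{0} = 1
G(4) = mex{1,0} = 2
G(5) = mex{2,1} = 0
G(6) = mex{0,0,0} = 1
G(7) = mex{1,1,1,0} = 2
G(8) = mex{2,2,0,1} = 3
G(9) = mex{3,0,1,0} = 2
G(10) = mex{2,1,2,1} = 0
G(11) = mex{0,2,0,2} = 1
G(12) = mex{1,3,1,0} = 2
G(13) = mex{2,2,2,1} = 0
G(14) = mex{0,0,3,2} = 1
G(15) = mex{1,1,2,3} = 0
G(16) = mex{0,2,0,2} = 1
G_A(16) = 1.
Heap B, S = {1, 5}:
n :  0  1  2  3  4  5  6  7  8  9 10 11 12 13 14 15 16 17 18 19 20 21
G :  0  1  0  1  0  1  0  1  0  1  0  1  0  1  0  1  0  1  0  1  0  1
G_B(21) = 1.
Combined Grundy value = 1 ⊕ 1 = 0.
A winning move leaves total XOR = 0, i.e. changes one component's Grundy value g to g ⊕ X where X is the current total.
Heap A: target g' = 1⊕0 = 1, but every legal move changes the Grundy value (mex property), so 0 moves.
Heap B: target g' = 1⊕0 = 1, but every legal move changes the Grundy value (mex property), so 0 moves.

0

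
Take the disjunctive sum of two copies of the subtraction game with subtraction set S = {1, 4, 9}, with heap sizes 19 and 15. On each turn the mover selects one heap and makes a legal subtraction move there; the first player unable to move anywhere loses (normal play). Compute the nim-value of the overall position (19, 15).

2

All heaps use S = {1, 4, 9}:
n :  0  1  2  3  4  5  6  7  8  9 10 11 12 13 14 15 16 17 18 19
G :  0  1  0  1  2  0  1  0  1  2  0  1  0  1  2  0  1  0  1  2
Heap A: G(19) = 2.
Heap B: G(15) = 0.
Combined Grundy value = 2 ⊕ 0 = 2.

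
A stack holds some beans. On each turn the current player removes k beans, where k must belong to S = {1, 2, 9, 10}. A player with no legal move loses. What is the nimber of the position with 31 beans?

3

n :  0  1  2  3  4  5  6  7  8  9 10 11 12 13 14 15 16 17 18 19 20 21 22 23 24 25 26 27 28 29 30 31
G :  0  1  2  0  1  2  0  1  2  3  4  0  1  2  0  1  2  0  1  2  3  4  0  1  2  0  1  2  0  1  2  3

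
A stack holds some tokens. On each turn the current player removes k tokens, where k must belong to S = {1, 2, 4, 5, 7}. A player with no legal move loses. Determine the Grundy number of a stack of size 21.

G(0) = 0
G(1) = mex{0} = 1
G(2) = mex{1,0} = 2
G(3) = mex{2,1} = 0
G(4) = mex{0,2,0} = 1
G(5) = mex{1,0,1,0} = 2
G(6) = mex{2,1,2,1} = 0
G(7) = mex{0,2,0,2,0} = 1
G(8) = mex{1,0,1,0,1} = 2
G(9) = mex{2,1,2,1,2} = 0
G(10) = mex{0,2,0,2,0} = 1
G(11) = mex{1,0,1,0,1} = 2
G(12) = mex{2,1,2,1,2} = 0
G(13) = mex{0,2,0,2,0} = 1
G(14) = mex{1,0,1,0,1} = 2
G(15) = mex{2,1,2,1,2} = 0
G(16) = mex{0,2,0,2,0} = 1
G(17) = mex{1,0,1,0,1} = 2
G(18) = mex{2,1,2,1,2} = 0
G(19) = mex{0,2,0,2,0} = 1
G(20) = mex{1,0,1,0,1} = 2
G(21) = mex{2,1,2,1,2} = 0

0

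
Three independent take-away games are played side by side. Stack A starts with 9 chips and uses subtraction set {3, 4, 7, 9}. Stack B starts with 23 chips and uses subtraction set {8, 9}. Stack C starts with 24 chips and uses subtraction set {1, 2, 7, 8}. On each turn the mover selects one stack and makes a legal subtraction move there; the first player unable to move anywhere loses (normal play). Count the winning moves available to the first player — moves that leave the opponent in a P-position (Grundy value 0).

Stack A, S = {3, 4, 7, 9}:
G(0) = 0
G(1) = mex{} = 0
G(2) = mex{} = 0
G(3) = mex{0} = 1
G(4) = mex{0,0} = 1
G(5) = mex{0,0} = 1
G(6) = mex{1,0} = 2
G(7) = mex{1,1,0} = 2
G(8) = mex{1,1,0} = 2
G(9) = mex{2,1,0,0} = 3
G_A(9) = 3.
Stack B, S = {8, 9}:
G(0) = 0
G(1) = mex{} = 0
G(2) = mex{} = 0
G(3) = mex{} = 0
G(4) = mex{} = 0
G(5) = mex{} = 0
G(6) = mex{} = 0
G(7) = mex{} = 0
G(8) = mex{0} = 1
G(9) = mex{0,0} = 1
G(10) = mex{0,0} = 1
G(11) = mex{0,0} = 1
G(12) = mex{0,0} = 1
G(13) = mex{0,0} = 1
G(14) = mex{0,0} = 1
G(15) = mex{0,0} = 1
G(16) = mex{1,0} = 2
G(17) = mex{1,1} = 0
G(18) = mex{1,1} = 0
G(19) = mex{1,1} = 0
G(20) = mex{1,1} = 0
G(21) = mex{1,1} = 0
G(22) = mex{1,1} = 0
G(23) = mex{1,1} = 0
G_B(23) = 0.
Stack C, S = {1, 2, 7, 8}:
n :  0  1  2  3  4  5  6  7  8  9 10 11 12 13 14 15 16 17 18 19 20 21 22 23 24
G :  0  1  2  0  1  2  0  1  2  0  1  2  0  1  2  0  1  2  0  1  2  0  1  2  0
G_C(24) = 0.
Combined Grundy value = 3 ⊕ 0 ⊕ 0 = 3.
A winning move leaves total XOR = 0, i.e. changes one component's Grundy value g to g ⊕ X where X is the current total.
Stack A: need g' = 3⊕3 = 0. Options: 9−3→G=2, 9−4→G=1, 9−7→G=0, 9−9→G=0. Hits: 2.
Stack B: need g' = 0⊕3 = 3. Options: 23−8→G=1, 23−9→G=1. Hits: 0.
Stack C: need g' = 0⊕3 = 3. Options: 24−1→G=2, 24−2→G=1, 24−7→G=2, 24−8→G=1. Hits: 0.

2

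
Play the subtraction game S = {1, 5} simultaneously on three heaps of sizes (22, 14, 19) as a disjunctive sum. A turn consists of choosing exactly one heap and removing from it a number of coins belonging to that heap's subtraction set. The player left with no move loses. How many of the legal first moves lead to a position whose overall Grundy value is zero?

6

All heaps use S = {1, 5}:
G(0) = 0
G(1) = mex{0} = 1
G(2) = mex{1} = 0
G(3) = mex{0} = 1
G(4) = mex{1} = 0
G(5) = mex{0,0} = 1
G(6) = mex{1,1} = 0
G(7) = mex{0,0} = 1
G(8) = mex{1,1} = 0
G(9) = mex{0,0} = 1
G(10) = mex{1,1} = 0
G(11) = mex{0,0} = 1
G(12) = mex{1,1} = 0
G(13) = mex{0,0} = 1
G(14) = mex{1,1} = 0
G(15) = mex{0,0} = 1
G(16) = mex{1,1} = 0
G(17) = mex{0,0} = 1
G(18) = mex{1,1} = 0
G(19) = mex{0,0} = 1
G(20) = mex{1,1} = 0
G(21) = mex{0,0} = 1
G(22) = mex{1,1} = 0
Heap A: G(22) = 0.
Heap B: G(14) = 0.
Heap C: G(19) = 1.
Combined Grundy value = 0 ⊕ 0 ⊕ 1 = 1.
A winning move leaves total XOR = 0, i.e. changes one component's Grundy value g to g ⊕ X where X is the current total.
Heap A: need g' = 0⊕1 = 1. Options: 22−1→G=1, 22−5→G=1. Hits: 2.
Heap B: need g' = 0⊕1 = 1. Options: 14−1→G=1, 14−5→G=1. Hits: 2.
Heap C: need g' = 1⊕1 = 0. Options: 19−1→G=0, 19−5→G=0. Hits: 2.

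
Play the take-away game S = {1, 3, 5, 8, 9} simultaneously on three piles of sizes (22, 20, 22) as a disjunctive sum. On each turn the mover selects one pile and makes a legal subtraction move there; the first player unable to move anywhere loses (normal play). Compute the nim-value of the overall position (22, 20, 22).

All piles use S = {1, 3, 5, 8, 9}:
n :  0  1  2  3  4  5  6  7  8  9 10 11 12 13 14 15 16 17 18 19 20 21 22
G :  0  1  0  1  0  1  0  1  2  3  2  3  2  3  2  3  0  1  0  1  0  1  0
Pile A: G(22) = 0.
Pile B: G(20) = 0.
Pile C: G(22) = 0.
Combined Grundy value = 0 ⊕ 0 ⊕ 0 = 0.

0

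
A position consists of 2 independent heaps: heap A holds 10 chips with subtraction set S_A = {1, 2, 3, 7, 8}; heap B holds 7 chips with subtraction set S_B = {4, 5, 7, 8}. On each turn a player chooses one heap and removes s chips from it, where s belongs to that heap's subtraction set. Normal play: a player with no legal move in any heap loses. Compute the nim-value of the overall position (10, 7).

0

Heap A, S = {1, 2, 3, 7, 8}:
n :  0  1  2  3  4  5  6  7  8  9 10
G :  0  1  2  3  0  1  2  3  4  0  1
G_A(10) = 1.
Heap B, S = {4, 5, 7, 8}:
n : 0 1 2 3 4 5 6 7
G : 0 0 0 0 1 1 1 1
G_B(7) = 1.
Combined Grundy value = 1 ⊕ 1 = 0.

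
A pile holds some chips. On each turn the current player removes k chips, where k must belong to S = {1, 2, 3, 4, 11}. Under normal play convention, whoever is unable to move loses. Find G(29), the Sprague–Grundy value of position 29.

n :  0  1  2  3  4  5  6  7  8  9 10 11 12 13 14 15 16 17 18 19 20 21 22 23 24 25 26 27 28 29
G :  0  1  2  3  4  0  1  2  3  4  0  1  2  3  4  0  1  2  3  4  0  1  2  3  4  0  1  2  3  4

4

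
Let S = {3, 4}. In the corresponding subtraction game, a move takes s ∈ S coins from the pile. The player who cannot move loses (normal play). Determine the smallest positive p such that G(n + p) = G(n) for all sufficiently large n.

n :  0  1  2  3  4  5  6  7  8  9 10 11 12 13 14 15
G :  0  0  0  1  1  1  2  0  0  0  1  1  1  2  0  0
G(n+7) = G(n) holds for n = 0,…,3 (a full window of length max(S) = 4), so the sequence is purely periodic with period 7.

7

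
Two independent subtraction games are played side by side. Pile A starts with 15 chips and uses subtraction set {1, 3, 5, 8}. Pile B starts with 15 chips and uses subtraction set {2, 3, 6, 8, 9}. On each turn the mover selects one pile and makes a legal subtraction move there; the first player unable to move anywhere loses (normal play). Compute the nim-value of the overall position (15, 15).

Pile A, S = {1, 3, 5, 8}:
n :  0  1  2  3  4  5  6  7  8  9 10 11 12 13 14 15
G :  0  1  0  1  0  1  0  1  2  3  2  3  2  0  1  0
G_A(15) = 0.
Pile B, S = {2, 3, 6, 8, 9}:
G(0) = 0
G(1) = mex{} = 0
G(2) = mex{0} = 1
G(3) = mex{0,0} = 1
G(4) = mex{1,0} = 2
G(5) = mex{1,1} = 0
G(6) = mex{2,1,0} = 3
G(7) = mex{0,2,0} = 1
G(8) = mex{3,0,1,0} = 2
G(9) = mex{1,3,1,0,0} = 2
G(10) = mex{2,1,2,1,0} = 3
G(11) = mex{2,2,0,1,1} = 3
G(12) = mex{3,2,3,2,1} = 0
G(13) = mex{3,3,1,0,2} = 4
G(14) = mex{0,3,2,3,0} = 1
G(15) = mex{4,0,2,1,3} = 5
G_B(15) = 5.
Combined Grundy value = 0 ⊕ 5 = 5.

5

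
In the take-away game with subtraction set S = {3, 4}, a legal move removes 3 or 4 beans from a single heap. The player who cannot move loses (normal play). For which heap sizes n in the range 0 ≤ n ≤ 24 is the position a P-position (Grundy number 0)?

n :  0  1  2  3  4  5  6  7  8  9 10 11 12 13 14 15 16 17 18 19 20 21 22 23 24
G :  0  0  0  1  1  1  2  0  0  0  1  1  1  2  0  0  0  1  1  1  2  0  0  0  1
P-positions are exactly the n with G(n) = 0.

0, 1, 2, 7, 8, 9, 14, 15, 16, 21, 22, 23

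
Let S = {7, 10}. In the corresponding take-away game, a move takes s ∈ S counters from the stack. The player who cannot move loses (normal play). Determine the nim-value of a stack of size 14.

2

G(0) = 0
G(1) = mex{} = 0
G(2) = mex{} = 0
G(3) = mex{} = 0
G(4) = mex{} = 0
G(5) = mex{} = 0
G(6) = mex{} = 0
G(7) = mex{0} = 1
G(8) = mex{0} = 1
G(9) = mex{0} = 1
G(10) = mex{0,0} = 1
G(11) = mex{0,0} = 1
G(12) = mex{0,0} = 1
G(13) = mex{0,0} = 1
G(14) = mex{1,0} = 2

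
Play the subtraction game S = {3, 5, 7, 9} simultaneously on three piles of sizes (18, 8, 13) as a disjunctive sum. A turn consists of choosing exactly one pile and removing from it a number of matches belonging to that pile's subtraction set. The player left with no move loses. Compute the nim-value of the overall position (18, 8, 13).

0

All piles use S = {3, 5, 7, 9}:
G(0) = 0
G(1) = mex{} = 0
G(2) = mex{} = 0
G(3) = mex{0} = 1
G(4) = mex{0} = 1
G(5) = mex{0,0} = 1
G(6) = mex{1,0} = 2
G(7) = mex{1,0,0} = 2
G(8) = mex{1,1,0} = 2
G(9) = mex{2,1,0,0} = 3
G(10) = mex{2,1,1,0} = 3
G(11) = mex{2,2,1,0} = 3
G(12) = mex{3,2,1,1} = 0
G(13) = mex{3,2,2,1} = 0
G(14) = mex{3,3,2,1} = 0
G(15) = mex{0,3,2,2} = 1
G(16) = mex{0,3,3,2} = 1
G(17) = mex{0,0,3,2} = 1
G(18) = mex{1,0,3,3} = 2
Pile A: G(18) = 2.
Pile B: G(8) = 2.
Pile C: G(13) = 0.
Combined Grundy value = 2 ⊕ 2 ⊕ 0 = 0.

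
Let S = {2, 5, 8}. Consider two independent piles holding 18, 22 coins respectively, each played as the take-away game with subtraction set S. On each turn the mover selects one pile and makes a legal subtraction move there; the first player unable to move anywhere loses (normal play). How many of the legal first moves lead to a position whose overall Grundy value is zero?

2

All piles use S = {2, 5, 8}:
G(0) = 0
G(1) = mex{} = 0
G(2) = mex{0} = 1
G(3) = mex{0} = 1
G(4) = mex{1} = 0
G(5) = mex{1,0} = 2
G(6) = mex{0,0} = 1
G(7) = mex{2,1} = 0
G(8) = mex{1,1,0} = 2
G(9) = mex{0,0,0} = 1
G(10) = mex{2,2,1} = 0
G(11) = mex{1,1,1} = 0
G(12) = mex{0,0,0} = 1
G(13) = mex{0,2,2} = 1
G(14) = mex{1,1,1} = 0
G(15) = mex{1,0,0} = 2
G(16) = mex{0,0,2} = 1
G(17) = mex{2,1,1} = 0
G(18) = mex{1,1,0} = 2
G(19) = mex{0,0,0} = 1
G(20) = mex{2,2,1} = 0
G(21) = mex{1,1,1} = 0
G(22) = mex{0,0,0} = 1
Pile A: G(18) = 2.
Pile B: G(22) = 1.
Combined Grundy value = 2 ⊕ 1 = 3.
A winning move leaves total XOR = 0, i.e. changes one component's Grundy value g to g ⊕ X where X is the current total.
Pile A: need g' = 2⊕3 = 1. Options: 18−2→G=1, 18−5→G=1, 18−8→G=0. Hits: 2.
Pile B: need g' = 1⊕3 = 2. Options: 22−2→G=0, 22−5→G=0, 22−8→G=0. Hits: 0.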